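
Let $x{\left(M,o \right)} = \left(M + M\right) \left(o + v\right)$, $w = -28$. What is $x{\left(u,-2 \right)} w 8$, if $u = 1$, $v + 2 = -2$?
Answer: $2688$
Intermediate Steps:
$v = -4$ ($v = -2 - 2 = -4$)
$x{\left(M,o \right)} = 2 M \left(-4 + o\right)$ ($x{\left(M,o \right)} = \left(M + M\right) \left(o - 4\right) = 2 M \left(-4 + o\right)$)
$x{\left(u,-2 \right)} w 8 = 2 \cdot 1 \left(-4 - 2\right) \left(-28\right) 8 = 2 \cdot 1 \left(-6\right) \left(-28\right) 8 = \left(-12\right) \left(-28\right) 8 = 336 \cdot 8 = 2688$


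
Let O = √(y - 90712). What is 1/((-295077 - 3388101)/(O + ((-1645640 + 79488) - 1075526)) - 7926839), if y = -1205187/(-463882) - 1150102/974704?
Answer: -2084292897804716249249039860567/16521851323701548229808560560916898865 - 2455452*I*√289760056373972743733944754/16521851323701548229808560560916898865 ≈ -1.2615e-7 - 2.5298e-18*I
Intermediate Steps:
y = 160297243421/113036910232 (y = -1205187*(-1/463882) - 1150102*1/974704 = 1205187/463882 - 575051/487352 = 160297243421/113036910232 ≈ 1.4181)
O = I*√289760056373972743733944754/56518455116 (O = √(160297243421/113036910232 - 90712) = √(-10253643903721763/113036910232) = I*√289760056373972743733944754/56518455116 ≈ 301.18*I)
1/((-295077 - 3388101)/(O + ((-1645640 + 79488) - 1075526)) - 7926839) = 1/((-295077 - 3388101)/(I*√289760056373972743733944754/56518455116 + ((-1645640 + 79488) - 1075526)) - 7926839) = 1/(-3683178/(I*√289760056373972743733944754/56518455116 + (-1566152 - 1075526)) - 7926839) = 1/(-3683178/(I*√289760056373972743733944754/56518455116 - 2641678) - 7926839) = 1/(-3683178/(-2641678 + I*√289760056373972743733944754/56518455116) - 7926839) = 1/(-7926839 - 3683178/(-2641678 + I*√289760056373972743733944754/56518455116))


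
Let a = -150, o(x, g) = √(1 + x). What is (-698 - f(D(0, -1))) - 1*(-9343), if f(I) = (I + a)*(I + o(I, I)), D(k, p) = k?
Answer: 8795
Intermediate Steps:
f(I) = (-150 + I)*(I + √(1 + I)) (f(I) = (I - 150)*(I + √(1 + I)) = (-150 + I)*(I + √(1 + I)))
(-698 - f(D(0, -1))) - 1*(-9343) = (-698 - (0² - 150*0 - 150*√(1 + 0) + 0*√(1 + 0))) - 1*(-9343) = (-698 - (0 + 0 - 150*√1 + 0*√1)) + 9343 = (-698 - (0 + 0 - 150*1 + 0*1)) + 9343 = (-698 - (0 + 0 - 150 + 0)) + 9343 = (-698 - 1*(-150)) + 9343 = (-698 + 150) + 9343 = -548 + 9343 = 8795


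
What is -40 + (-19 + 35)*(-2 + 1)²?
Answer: -24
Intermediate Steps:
-40 + (-19 + 35)*(-2 + 1)² = -40 + 16*(-1)² = -40 + 16*1 = -40 + 16 = -24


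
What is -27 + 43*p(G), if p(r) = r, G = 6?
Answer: 231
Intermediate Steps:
-27 + 43*p(G) = -27 + 43*6 = -27 + 258 = 231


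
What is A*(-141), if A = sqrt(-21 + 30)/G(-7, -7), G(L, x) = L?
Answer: 423/7 ≈ 60.429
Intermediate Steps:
A = -3/7 (A = sqrt(-21 + 30)/(-7) = sqrt(9)*(-1/7) = 3*(-1/7) = -3/7 ≈ -0.42857)
A*(-141) = -3/7*(-141) = 423/7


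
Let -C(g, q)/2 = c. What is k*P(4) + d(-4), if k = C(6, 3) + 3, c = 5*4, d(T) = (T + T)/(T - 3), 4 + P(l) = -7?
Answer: 2857/7 ≈ 408.14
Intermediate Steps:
P(l) = -11 (P(l) = -4 - 7 = -11)
d(T) = 2*T/(-3 + T) (d(T) = (2*T)/(-3 + T) = 2*T/(-3 + T))
c = 20
C(g, q) = -40 (C(g, q) = -2*20 = -40)
k = -37 (k = -40 + 3 = -37)
k*P(4) + d(-4) = -37*(-11) + 2*(-4)/(-3 - 4) = 407 + 2*(-4)/(-7) = 407 + 2*(-4)*(-1/7) = 407 + 8/7 = 2857/7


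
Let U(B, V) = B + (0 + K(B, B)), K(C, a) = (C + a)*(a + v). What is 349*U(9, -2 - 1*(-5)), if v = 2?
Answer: 72243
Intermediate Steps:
K(C, a) = (2 + a)*(C + a) (K(C, a) = (C + a)*(a + 2) = (C + a)*(2 + a) = (2 + a)*(C + a))
U(B, V) = 2*B² + 5*B (U(B, V) = B + (0 + (B² + 2*B + 2*B + B*B)) = B + (0 + (B² + 2*B + 2*B + B²)) = B + (0 + (2*B² + 4*B)) = B + (2*B² + 4*B) = 2*B² + 5*B)
349*U(9, -2 - 1*(-5)) = 349*(9*(5 + 2*9)) = 349*(9*(5 + 18)) = 349*(9*23) = 349*207 = 72243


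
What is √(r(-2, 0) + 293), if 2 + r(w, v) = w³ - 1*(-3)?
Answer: √286 ≈ 16.912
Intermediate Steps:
r(w, v) = 1 + w³ (r(w, v) = -2 + (w³ - 1*(-3)) = -2 + (w³ + 3) = -2 + (3 + w³) = 1 + w³)
√(r(-2, 0) + 293) = √((1 + (-2)³) + 293) = √((1 - 8) + 293) = √(-7 + 293) = √286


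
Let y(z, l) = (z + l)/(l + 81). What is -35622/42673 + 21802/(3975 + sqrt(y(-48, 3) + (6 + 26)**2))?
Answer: 87789930464454/18878059097339 - 43604*sqrt(200599)/442388843 ≈ 4.6062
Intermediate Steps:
y(z, l) = (l + z)/(81 + l)
-35622/42673 + 21802/(3975 + sqrt(y(-48, 3) + (6 + 26)**2)) = -35622/42673 + 21802/(3975 + sqrt((3 - 48)/(81 + 3) + (6 + 26)**2)) = -35622*1/42673 + 21802/(3975 + sqrt(-45/84 + 32**2)) = -35622/42673 + 21802/(3975 + sqrt((1/84)*(-45) + 1024)) = -35622/42673 + 21802/(3975 + sqrt(-15/28 + 1024)) = -35622/42673 + 21802/(3975 + sqrt(28657/28)) = -35622/42673 + 21802/(3975 + sqrt(200599)/14)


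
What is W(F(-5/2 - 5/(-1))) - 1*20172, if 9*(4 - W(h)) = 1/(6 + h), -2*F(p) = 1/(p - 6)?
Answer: -7805023/387 ≈ -20168.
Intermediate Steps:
F(p) = -1/(2*(-6 + p)) (F(p) = -1/(2*(p - 6)) = -1/(2*(-6 + p)))
W(h) = 4 - 1/(9*(6 + h))
W(F(-5/2 - 5/(-1))) - 1*20172 = (215 + 36*(-1/(-12 + 2*(-5/2 - 5/(-1)))))/(9*(6 - 1/(-12 + 2*(-5/2 - 5/(-1))))) - 1*20172 = (215 + 36*(-1/(-12 + 2*(-5*1/2 - 5*(-1)))))/(9*(6 - 1/(-12 + 2*(-5*1/2 - 5*(-1))))) - 20172 = (215 + 36*(-1/(-12 + 2*(-5/2 + 5))))/(9*(6 - 1/(-12 + 2*(-5/2 + 5)))) - 20172 = (215 + 36*(-1/(-12 + 2*(5/2))))/(9*(6 - 1/(-12 + 2*(5/2)))) - 20172 = (215 + 36*(-1/(-12 + 5)))/(9*(6 - 1/(-12 + 5))) - 20172 = (215 + 36*(-1/(-7)))/(9*(6 - 1/(-7))) - 20172 = (215 + 36*(-1*(-1/7)))/(9*(6 - 1*(-1/7))) - 20172 = (215 + 36*(1/7))/(9*(6 + 1/7)) - 20172 = (215 + 36/7)/(9*(43/7)) - 20172 = (1/9)*(7/43)*(1541/7) - 20172 = 1541/387 - 20172 = -7805023/387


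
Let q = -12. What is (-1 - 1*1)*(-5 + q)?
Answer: 34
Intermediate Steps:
(-1 - 1*1)*(-5 + q) = (-1 - 1*1)*(-5 - 12) = (-1 - 1)*(-17) = -2*(-17) = 34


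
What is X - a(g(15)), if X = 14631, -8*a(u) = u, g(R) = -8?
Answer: 14630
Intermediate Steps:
a(u) = -u/8
X - a(g(15)) = 14631 - (-1)*(-8)/8 = 14631 - 1*1 = 14631 - 1 = 14630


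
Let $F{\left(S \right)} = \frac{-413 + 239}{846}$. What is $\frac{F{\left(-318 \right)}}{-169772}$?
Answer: $\frac{29}{23937852} \approx 1.2115 \cdot 10^{-6}$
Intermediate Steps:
$F{\left(S \right)} = - \frac{29}{141}$ ($F{\left(S \right)} = \left(-174\right) \frac{1}{846} = - \frac{29}{141}$)
$\frac{F{\left(-318 \right)}}{-169772} = - \frac{29}{141 \left(-169772\right)} = \left(- \frac{29}{141}\right) \left(- \frac{1}{169772}\right) = \frac{29}{23937852}$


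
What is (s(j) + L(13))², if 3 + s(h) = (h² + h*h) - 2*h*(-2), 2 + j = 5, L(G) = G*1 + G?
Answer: 2809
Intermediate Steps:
L(G) = 2*G (L(G) = G + G = 2*G)
j = 3 (j = -2 + 5 = 3)
s(h) = -3 + 2*h² + 4*h (s(h) = -3 + ((h² + h*h) - 2*h*(-2)) = -3 + ((h² + h²) + 4*h) = -3 + (2*h² + 4*h) = -3 + 2*h² + 4*h)
(s(j) + L(13))² = ((-3 + 2*3² + 4*3) + 2*13)² = ((-3 + 2*9 + 12) + 26)² = ((-3 + 18 + 12) + 26)² = (27 + 26)² = 53² = 2809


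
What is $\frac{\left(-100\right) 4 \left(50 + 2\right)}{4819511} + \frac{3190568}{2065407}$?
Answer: $\frac{15334017106648}{9954251755977} \approx 1.5404$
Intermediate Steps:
$\frac{\left(-100\right) 4 \left(50 + 2\right)}{4819511} + \frac{3190568}{2065407} = - 100 \cdot 4 \cdot 52 \cdot \frac{1}{4819511} + 3190568 \cdot \frac{1}{2065407} = \left(-100\right) 208 \cdot \frac{1}{4819511} + \frac{3190568}{2065407} = \left(-20800\right) \frac{1}{4819511} + \frac{3190568}{2065407} = - \frac{20800}{4819511} + \frac{3190568}{2065407} = \frac{15334017106648}{9954251755977}$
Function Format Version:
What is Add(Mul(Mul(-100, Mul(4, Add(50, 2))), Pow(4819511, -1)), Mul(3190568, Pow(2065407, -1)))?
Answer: Rational(15334017106648, 9954251755977) ≈ 1.5404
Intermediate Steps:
Add(Mul(Mul(-100, Mul(4, Add(50, 2))), Pow(4819511, -1)), Mul(3190568, Pow(2065407, -1))) = Add(Mul(Mul(-100, Mul(4, 52)), Rational(1, 4819511)), Mul(3190568, Rational(1, 2065407))) = Add(Mul(Mul(-100, 208), Rational(1, 4819511)), Rational(3190568, 2065407)) = Add(Mul(-20800, Rational(1, 4819511)), Rational(3190568, 2065407)) = Add(Rational(-20800, 4819511), Rational(3190568, 2065407)) = Rational(15334017106648, 9954251755977)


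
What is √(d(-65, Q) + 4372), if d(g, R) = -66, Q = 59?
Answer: √4306 ≈ 65.620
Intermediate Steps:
√(d(-65, Q) + 4372) = √(-66 + 4372) = √4306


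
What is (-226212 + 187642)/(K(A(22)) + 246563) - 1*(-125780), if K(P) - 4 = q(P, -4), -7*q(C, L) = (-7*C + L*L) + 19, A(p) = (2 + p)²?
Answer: 535947915/4261 ≈ 1.2578e+5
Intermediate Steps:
q(C, L) = -19/7 + C - L²/7 (q(C, L) = -((-7*C + L*L) + 19)/7 = -((-7*C + L²) + 19)/7 = -((L² - 7*C) + 19)/7 = -(19 + L² - 7*C)/7 = -19/7 + C - L²/7)
K(P) = -1 + P (K(P) = 4 + (-19/7 + P - ⅐*(-4)²) = 4 + (-19/7 + P - ⅐*16) = 4 + (-19/7 + P - 16/7) = 4 + (-5 + P) = -1 + P)
(-226212 + 187642)/(K(A(22)) + 246563) - 1*(-125780) = (-226212 + 187642)/((-1 + (2 + 22)²) + 246563) - 1*(-125780) = -38570/((-1 + 24²) + 246563) + 125780 = -38570/((-1 + 576) + 246563) + 125780 = -38570/(575 + 246563) + 125780 = -38570/247138 + 125780 = -38570*1/247138 + 125780 = -665/4261 + 125780 = 535947915/4261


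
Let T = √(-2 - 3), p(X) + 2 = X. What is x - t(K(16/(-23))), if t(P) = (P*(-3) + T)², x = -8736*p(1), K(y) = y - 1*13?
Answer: 3730964/529 - 1890*I*√5/23 ≈ 7052.9 - 183.75*I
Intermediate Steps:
p(X) = -2 + X
T = I*√5 (T = √(-5) = I*√5 ≈ 2.2361*I)
K(y) = -13 + y (K(y) = y - 13 = -13 + y)
x = 8736 (x = -8736*(-2 + 1) = -8736*(-1) = 8736)
t(P) = (-3*P + I*√5)² (t(P) = (P*(-3) + I*√5)² = (-3*P + I*√5)²)
x - t(K(16/(-23))) = 8736 - (3*(-13 + 16/(-23)) - I*√5)² = 8736 - (3*(-13 + 16*(-1/23)) - I*√5)² = 8736 - (3*(-13 - 16/23) - I*√5)² = 8736 - (3*(-315/23) - I*√5)² = 8736 - (-945/23 - I*√5)²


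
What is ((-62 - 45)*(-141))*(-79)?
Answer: -1191873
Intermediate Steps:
((-62 - 45)*(-141))*(-79) = -107*(-141)*(-79) = 15087*(-79) = -1191873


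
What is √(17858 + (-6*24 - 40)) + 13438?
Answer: 13438 + √17674 ≈ 13571.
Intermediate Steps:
√(17858 + (-6*24 - 40)) + 13438 = √(17858 + (-144 - 40)) + 13438 = √(17858 - 184) + 13438 = √17674 + 13438 = 13438 + √17674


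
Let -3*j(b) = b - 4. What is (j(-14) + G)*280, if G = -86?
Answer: -22400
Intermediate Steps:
j(b) = 4/3 - b/3 (j(b) = -(b - 4)/3 = -(-4 + b)/3 = 4/3 - b/3)
(j(-14) + G)*280 = ((4/3 - ⅓*(-14)) - 86)*280 = ((4/3 + 14/3) - 86)*280 = (6 - 86)*280 = -80*280 = -22400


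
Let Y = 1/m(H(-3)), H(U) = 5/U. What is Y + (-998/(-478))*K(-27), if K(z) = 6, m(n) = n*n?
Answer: 77001/5975 ≈ 12.887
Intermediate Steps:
m(n) = n²
Y = 9/25 (Y = 1/((5/(-3))²) = 1/((5*(-⅓))²) = 1/((-5/3)²) = 1/(25/9) = 9/25 ≈ 0.36000)
Y + (-998/(-478))*K(-27) = 9/25 - 998/(-478)*6 = 9/25 - 998*(-1/478)*6 = 9/25 + (499/239)*6 = 9/25 + 2994/239 = 77001/5975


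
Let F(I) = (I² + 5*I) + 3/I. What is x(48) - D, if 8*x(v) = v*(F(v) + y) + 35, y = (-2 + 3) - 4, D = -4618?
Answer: 79475/4 ≈ 19869.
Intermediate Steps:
F(I) = I² + 3/I + 5*I
y = -3 (y = 1 - 4 = -3)
x(v) = 35/8 + v*(-3 + (3 + v²*(5 + v))/v)/8 (x(v) = (v*((3 + v²*(5 + v))/v - 3) + 35)/8 = (v*(-3 + (3 + v²*(5 + v))/v) + 35)/8 = (35 + v*(-3 + (3 + v²*(5 + v))/v))/8 = 35/8 + v*(-3 + (3 + v²*(5 + v))/v)/8)
x(48) - D = (19/4 - 3/8*48 + (⅛)*48²*(5 + 48)) - 1*(-4618) = (19/4 - 18 + (⅛)*2304*53) + 4618 = (19/4 - 18 + 15264) + 4618 = 61003/4 + 4618 = 79475/4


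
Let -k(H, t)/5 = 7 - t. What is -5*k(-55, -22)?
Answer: 725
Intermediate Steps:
k(H, t) = -35 + 5*t (k(H, t) = -5*(7 - t) = -35 + 5*t)
-5*k(-55, -22) = -5*(-35 + 5*(-22)) = -5*(-35 - 110) = -5*(-145) = 725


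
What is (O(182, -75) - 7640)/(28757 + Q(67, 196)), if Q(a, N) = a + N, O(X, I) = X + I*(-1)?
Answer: -7383/29020 ≈ -0.25441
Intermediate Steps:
O(X, I) = X - I
Q(a, N) = N + a
(O(182, -75) - 7640)/(28757 + Q(67, 196)) = ((182 - 1*(-75)) - 7640)/(28757 + (196 + 67)) = ((182 + 75) - 7640)/(28757 + 263) = (257 - 7640)/29020 = -7383*1/29020 = -7383/29020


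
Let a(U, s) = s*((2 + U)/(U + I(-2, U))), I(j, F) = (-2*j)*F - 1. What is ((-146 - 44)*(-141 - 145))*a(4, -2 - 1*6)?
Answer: -137280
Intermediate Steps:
I(j, F) = -1 - 2*F*j (I(j, F) = -2*F*j - 1 = -1 - 2*F*j)
a(U, s) = s*(2 + U)/(-1 + 5*U) (a(U, s) = s*((2 + U)/(U + (-1 - 2*U*(-2)))) = s*((2 + U)/(U + (-1 + 4*U))) = s*((2 + U)/(-1 + 5*U)) = s*(2 + U)/(-1 + 5*U))
((-146 - 44)*(-141 - 145))*a(4, -2 - 1*6) = ((-146 - 44)*(-141 - 145))*((-2 - 1*6)*(2 + 4)/(-1 + 5*4)) = (-190*(-286))*((-2 - 6)*6/(-1 + 20)) = 54340*(-8*6/19) = 54340*(-8*1/19*6) = 54340*(-48/19) = -137280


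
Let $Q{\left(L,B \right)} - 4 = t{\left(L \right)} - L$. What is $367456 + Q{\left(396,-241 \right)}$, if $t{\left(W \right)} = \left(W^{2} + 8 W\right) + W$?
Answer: $527444$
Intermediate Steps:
$t{\left(W \right)} = W^{2} + 9 W$
$Q{\left(L,B \right)} = 4 - L + L \left(9 + L\right)$ ($Q{\left(L,B \right)} = 4 + \left(L \left(9 + L\right) - L\right) = 4 + \left(- L + L \left(9 + L\right)\right) = 4 - L + L \left(9 + L\right)$)
$367456 + Q{\left(396,-241 \right)} = 367456 + \left(4 - 396 + 396 \left(9 + 396\right)\right) = 367456 + \left(4 - 396 + 396 \cdot 405\right) = 367456 + \left(4 - 396 + 160380\right) = 367456 + 159988 = 527444$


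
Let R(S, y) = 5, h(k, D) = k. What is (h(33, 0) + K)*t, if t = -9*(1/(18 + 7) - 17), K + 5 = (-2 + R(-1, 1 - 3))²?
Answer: 141192/25 ≈ 5647.7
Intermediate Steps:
K = 4 (K = -5 + (-2 + 5)² = -5 + 3² = -5 + 9 = 4)
t = 3816/25 (t = -9*(1/25 - 17) = -9*(-424/25) = 3816/25 ≈ 152.64)
(h(33, 0) + K)*t = (33 + 4)*(3816/25) = 37*(3816/25) = 141192/25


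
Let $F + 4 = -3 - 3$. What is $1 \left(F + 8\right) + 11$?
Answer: $9$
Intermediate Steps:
$F = -10$ ($F = -4 - 6 = -10$)
$1 \left(F + 8\right) + 11 = 1 \left(-10 + 8\right) + 11 = 1 \left(-2\right) + 11 = -2 + 11 = 9$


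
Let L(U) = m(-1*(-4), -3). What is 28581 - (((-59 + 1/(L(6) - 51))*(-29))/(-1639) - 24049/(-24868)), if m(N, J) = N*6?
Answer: 31453007193695/1100483604 ≈ 28581.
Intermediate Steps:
m(N, J) = 6*N
L(U) = 24 (L(U) = 6*(-1*(-4)) = 6*4 = 24)
28581 - (((-59 + 1/(L(6) - 51))*(-29))/(-1639) - 24049/(-24868)) = 28581 - (((-59 + 1/(24 - 51))*(-29))/(-1639) - 24049/(-24868)) = 28581 - (((-59 + 1/(-27))*(-29))*(-1/1639) - 24049*(-1/24868)) = 28581 - (((-59 - 1/27)*(-29))*(-1/1639) + 24049/24868) = 28581 - (-1594/27*(-29)*(-1/1639) + 24049/24868) = 28581 - ((46226/27)*(-1/1639) + 24049/24868) = 28581 - (-46226/44253 + 24049/24868) = 28581 - 1*(-85307771/1100483604) = 28581 + 85307771/1100483604 = 31453007193695/1100483604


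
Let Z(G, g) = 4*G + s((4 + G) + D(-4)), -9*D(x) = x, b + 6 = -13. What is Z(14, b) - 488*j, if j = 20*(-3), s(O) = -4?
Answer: 29332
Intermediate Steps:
b = -19 (b = -6 - 13 = -19)
D(x) = -x/9
Z(G, g) = -4 + 4*G (Z(G, g) = 4*G - 4 = -4 + 4*G)
j = -60
Z(14, b) - 488*j = (-4 + 4*14) - 488*(-60) = (-4 + 56) + 29280 = 52 + 29280 = 29332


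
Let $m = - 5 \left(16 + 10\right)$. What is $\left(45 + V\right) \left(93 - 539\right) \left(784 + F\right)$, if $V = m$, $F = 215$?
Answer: $37872090$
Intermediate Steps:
$m = -130$ ($m = \left(-5\right) 26 = -130$)
$V = -130$
$\left(45 + V\right) \left(93 - 539\right) \left(784 + F\right) = \left(45 - 130\right) \left(93 - 539\right) \left(784 + 215\right) = - 85 \left(\left(-446\right) 999\right) = \left(-85\right) \left(-445554\right) = 37872090$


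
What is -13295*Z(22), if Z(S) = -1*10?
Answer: 132950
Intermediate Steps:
Z(S) = -10
-13295*Z(22) = -13295*(-10) = 132950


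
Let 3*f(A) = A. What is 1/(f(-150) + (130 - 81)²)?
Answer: 1/2351 ≈ 0.00042535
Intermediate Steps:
f(A) = A/3
1/(f(-150) + (130 - 81)²) = 1/((⅓)*(-150) + (130 - 81)²) = 1/(-50 + 49²) = 1/(-50 + 2401) = 1/2351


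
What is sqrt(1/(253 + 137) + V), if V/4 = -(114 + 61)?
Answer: I*sqrt(106469610)/390 ≈ 26.457*I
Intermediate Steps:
V = -700 (V = 4*(-(114 + 61)) = 4*(-1*175) = 4*(-175) = -700)
sqrt(1/(253 + 137) + V) = sqrt(1/(253 + 137) - 700) = sqrt(1/390 - 700) = sqrt(-272999/390) = I*sqrt(106469610)/390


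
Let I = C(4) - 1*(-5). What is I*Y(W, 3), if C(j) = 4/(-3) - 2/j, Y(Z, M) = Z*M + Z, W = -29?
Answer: -1102/3 ≈ -367.33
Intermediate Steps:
Y(Z, M) = Z + M*Z (Y(Z, M) = M*Z + Z = Z + M*Z)
C(j) = -4/3 - 2/j (C(j) = 4*(-⅓) - 2/j = -4/3 - 2/j)
I = 19/6 (I = (-4/3 - 2/4) - 1*(-5) = (-4/3 - 2*¼) + 5 = (-4/3 - ½) + 5 = -11/6 + 5 = 19/6 ≈ 3.1667)
I*Y(W, 3) = 19*(-29*(1 + 3))/6 = 19*(-29*4)/6 = (19/6)*(-116) = -1102/3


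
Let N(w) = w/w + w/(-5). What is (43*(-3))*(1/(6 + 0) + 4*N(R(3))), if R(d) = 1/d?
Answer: -5031/10 ≈ -503.10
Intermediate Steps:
N(w) = 1 - w/5 (N(w) = 1 + w*(-⅕) = 1 - w/5)
(43*(-3))*(1/(6 + 0) + 4*N(R(3))) = (43*(-3))*(1/(6 + 0) + 4*(1 - ⅕/3)) = -129*(1/6 + 4*(1 - ⅕*⅓)) = -129*(⅙ + 4*(1 - 1/15)) = -129*(⅙ + 4*(14/15)) = -129*(⅙ + 56/15) = -129*39/10 = -5031/10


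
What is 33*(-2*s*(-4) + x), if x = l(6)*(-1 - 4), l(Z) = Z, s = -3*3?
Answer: -3366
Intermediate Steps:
s = -9
x = -30 (x = 6*(-1 - 4) = 6*(-5) = -30)
33*(-2*s*(-4) + x) = 33*(-2*(-9)*(-4) - 30) = 33*(18*(-4) - 30) = 33*(-72 - 30) = 33*(-102) = -3366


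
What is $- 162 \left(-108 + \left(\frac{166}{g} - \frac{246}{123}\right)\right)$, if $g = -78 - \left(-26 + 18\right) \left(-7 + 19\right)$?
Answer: $16326$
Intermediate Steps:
$g = 18$ ($g = -78 - \left(-8\right) 12 = -78 - -96 = -78 + 96 = 18$)
$- 162 \left(-108 + \left(\frac{166}{g} - \frac{246}{123}\right)\right) = - 162 \left(-108 + \left(\frac{166}{18} - \frac{246}{123}\right)\right) = - 162 \left(-108 + \left(166 \cdot \frac{1}{18} - 2\right)\right) = - 162 \left(-108 + \left(\frac{83}{9} - 2\right)\right) = - 162 \left(-108 + \frac{65}{9}\right) = \left(-162\right) \left(- \frac{907}{9}\right) = 16326$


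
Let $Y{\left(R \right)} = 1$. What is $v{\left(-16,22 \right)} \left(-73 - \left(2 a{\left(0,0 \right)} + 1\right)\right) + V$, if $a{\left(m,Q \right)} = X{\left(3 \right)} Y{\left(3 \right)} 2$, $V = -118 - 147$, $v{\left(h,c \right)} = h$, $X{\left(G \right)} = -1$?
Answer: $855$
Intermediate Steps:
$V = -265$
$a{\left(m,Q \right)} = -2$ ($a{\left(m,Q \right)} = \left(-1\right) 1 \cdot 2 = \left(-1\right) 2 = -2$)
$v{\left(-16,22 \right)} \left(-73 - \left(2 a{\left(0,0 \right)} + 1\right)\right) + V = - 16 \left(-73 - \left(2 \left(-2\right) + 1\right)\right) - 265 = - 16 \left(-73 - \left(-4 + 1\right)\right) - 265 = - 16 \left(-73 - -3\right) - 265 = - 16 \left(-73 + 3\right) - 265 = \left(-16\right) \left(-70\right) - 265 = 1120 - 265 = 855$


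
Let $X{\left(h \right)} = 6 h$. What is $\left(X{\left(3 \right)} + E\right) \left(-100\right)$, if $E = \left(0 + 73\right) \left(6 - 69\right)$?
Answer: $458100$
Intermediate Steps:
$E = -4599$ ($E = 73 \left(-63\right) = -4599$)
$\left(X{\left(3 \right)} + E\right) \left(-100\right) = \left(6 \cdot 3 - 4599\right) \left(-100\right) = \left(18 - 4599\right) \left(-100\right) = \left(-4581\right) \left(-100\right) = 458100$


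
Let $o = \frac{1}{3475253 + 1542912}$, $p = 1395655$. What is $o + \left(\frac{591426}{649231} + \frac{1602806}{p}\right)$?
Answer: $\frac{170254310983340999}{82672214695991915} \approx 2.0594$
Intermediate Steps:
$o = \frac{1}{5018165} \approx 1.9928 \cdot 10^{-7}$
$o + \left(\frac{591426}{649231} + \frac{1602806}{p}\right) = \frac{1}{5018165} + \left(\frac{591426}{649231} + \frac{1602806}{1395655}\right) = \frac{1}{5018165} + \left(591426 \cdot \frac{1}{649231} + 1602806 \cdot \frac{1}{1395655}\right) = \frac{1}{5018165} + \left(\frac{53766}{59021} + \frac{1602806}{1395655}\right) = \frac{1}{5018165} + \frac{169637999656}{82372953755} = \frac{170254310983340999}{82672214695991915}$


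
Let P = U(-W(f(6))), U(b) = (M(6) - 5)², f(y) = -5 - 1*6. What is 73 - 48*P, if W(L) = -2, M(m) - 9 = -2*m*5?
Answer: -150455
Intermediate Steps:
M(m) = 9 - 10*m (M(m) = 9 - 2*m*5 = 9 - 10*m)
f(y) = -11 (f(y) = -5 - 6 = -11)
U(b) = 3136 (U(b) = ((9 - 10*6) - 5)² = ((9 - 60) - 5)² = (-51 - 5)² = (-56)² = 3136)
P = 3136
73 - 48*P = 73 - 48*3136 = 73 - 150528 = -150455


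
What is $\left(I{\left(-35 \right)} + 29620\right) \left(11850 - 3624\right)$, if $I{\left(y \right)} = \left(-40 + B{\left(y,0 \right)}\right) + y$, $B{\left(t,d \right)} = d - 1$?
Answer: $243028944$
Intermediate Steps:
$B{\left(t,d \right)} = -1 + d$ ($B{\left(t,d \right)} = d - 1 = -1 + d$)
$I{\left(y \right)} = -41 + y$ ($I{\left(y \right)} = \left(-40 + \left(-1 + 0\right)\right) + y = \left(-40 - 1\right) + y = -41 + y$)
$\left(I{\left(-35 \right)} + 29620\right) \left(11850 - 3624\right) = \left(\left(-41 - 35\right) + 29620\right) \left(11850 - 3624\right) = \left(-76 + 29620\right) 8226 = 29544 \cdot 8226 = 243028944$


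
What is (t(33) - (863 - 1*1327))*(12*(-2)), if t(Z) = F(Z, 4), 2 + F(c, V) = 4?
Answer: -11184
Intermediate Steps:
F(c, V) = 2 (F(c, V) = -2 + 4 = 2)
t(Z) = 2
(t(33) - (863 - 1*1327))*(12*(-2)) = (2 - (863 - 1*1327))*(12*(-2)) = (2 - (863 - 1327))*(-24) = (2 - 1*(-464))*(-24) = (2 + 464)*(-24) = 466*(-24) = -11184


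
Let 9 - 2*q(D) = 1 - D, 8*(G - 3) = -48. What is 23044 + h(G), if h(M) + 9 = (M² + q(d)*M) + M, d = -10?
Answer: 23044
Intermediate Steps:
G = -3 (G = 3 + (⅛)*(-48) = 3 - 6 = -3)
q(D) = 4 + D/2 (q(D) = 9/2 - (1 - D)/2 = 9/2 + (-½ + D/2) = 4 + D/2)
h(M) = -9 + M² (h(M) = -9 + ((M² + (4 + (½)*(-10))*M) + M) = -9 + ((M² + (4 - 5)*M) + M) = -9 + ((M² - M) + M) = -9 + M²)
23044 + h(G) = 23044 + (-9 + (-3)²) = 23044 + (-9 + 9) = 23044 + 0 = 23044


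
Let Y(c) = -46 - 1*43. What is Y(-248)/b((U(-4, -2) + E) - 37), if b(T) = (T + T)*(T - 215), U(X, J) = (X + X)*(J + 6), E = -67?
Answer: -89/95472 ≈ -0.00093221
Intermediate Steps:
U(X, J) = 2*X*(6 + J) (U(X, J) = (2*X)*(6 + J) = 2*X*(6 + J))
b(T) = 2*T*(-215 + T) (b(T) = (2*T)*(-215 + T) = 2*T*(-215 + T))
Y(c) = -89 (Y(c) = -46 - 43 = -89)
Y(-248)/b((U(-4, -2) + E) - 37) = -89*1/(2*(-215 + ((2*(-4)*(6 - 2) - 67) - 37))*((2*(-4)*(6 - 2) - 67) - 37)) = -89*1/(2*(-215 + ((2*(-4)*4 - 67) - 37))*((2*(-4)*4 - 67) - 37)) = -89*1/(2*(-215 + ((-32 - 67) - 37))*((-32 - 67) - 37)) = -89*1/(2*(-215 + (-99 - 37))*(-99 - 37)) = -89*(-1/(272*(-215 - 136))) = -89/(2*(-136)*(-351)) = -89/95472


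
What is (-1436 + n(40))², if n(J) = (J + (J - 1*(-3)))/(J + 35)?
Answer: 11581418689/5625 ≈ 2.0589e+6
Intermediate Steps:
n(J) = (3 + 2*J)/(35 + J) (n(J) = (J + (J + 3))/(35 + J) = (J + (3 + J))/(35 + J) = (3 + 2*J)/(35 + J))
(-1436 + n(40))² = (-1436 + (3 + 2*40)/(35 + 40))² = (-1436 + (3 + 80)/75)² = (-1436 + (1/75)*83)² = (-1436 + 83/75)² = (-107617/75)² = 11581418689/5625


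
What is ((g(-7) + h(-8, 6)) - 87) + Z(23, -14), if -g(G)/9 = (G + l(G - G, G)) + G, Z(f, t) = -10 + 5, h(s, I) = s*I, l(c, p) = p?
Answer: 49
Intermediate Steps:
h(s, I) = I*s
Z(f, t) = -5
g(G) = -27*G (g(G) = -9*((G + G) + G) = -9*(2*G + G) = -27*G)
((g(-7) + h(-8, 6)) - 87) + Z(23, -14) = ((-27*(-7) + 6*(-8)) - 87) - 5 = ((189 - 48) - 87) - 5 = (141 - 87) - 5 = 54 - 5 = 49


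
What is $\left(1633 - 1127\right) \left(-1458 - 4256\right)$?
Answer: $-2891284$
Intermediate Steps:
$\left(1633 - 1127\right) \left(-1458 - 4256\right) = 506 \left(-5714\right) = -2891284$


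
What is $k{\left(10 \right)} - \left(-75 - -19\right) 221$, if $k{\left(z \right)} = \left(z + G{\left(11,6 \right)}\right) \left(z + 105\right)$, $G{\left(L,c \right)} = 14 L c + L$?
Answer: $121051$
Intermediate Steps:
$G{\left(L,c \right)} = L + 14 L c$ ($G{\left(L,c \right)} = 14 L c + L = L + 14 L c$)
$k{\left(z \right)} = \left(105 + z\right) \left(935 + z\right)$ ($k{\left(z \right)} = \left(z + 11 \left(1 + 14 \cdot 6\right)\right) \left(z + 105\right) = \left(z + 11 \left(1 + 84\right)\right) \left(105 + z\right) = \left(z + 11 \cdot 85\right) \left(105 + z\right) = \left(z + 935\right) \left(105 + z\right) = \left(935 + z\right) \left(105 + z\right) = \left(105 + z\right) \left(935 + z\right)$)
$k{\left(10 \right)} - \left(-75 - -19\right) 221 = \left(98175 + 10^{2} + 1040 \cdot 10\right) - \left(-75 - -19\right) 221 = \left(98175 + 100 + 10400\right) - \left(-75 + 19\right) 221 = 108675 - \left(-56\right) 221 = 108675 - -12376 = 108675 + 12376 = 121051$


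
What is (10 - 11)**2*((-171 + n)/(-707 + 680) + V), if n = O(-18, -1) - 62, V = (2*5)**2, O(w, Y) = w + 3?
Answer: 2948/27 ≈ 109.19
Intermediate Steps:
O(w, Y) = 3 + w
V = 100 (V = 10**2 = 100)
n = -77 (n = (3 - 18) - 62 = -15 - 62 = -77)
(10 - 11)**2*((-171 + n)/(-707 + 680) + V) = (10 - 11)**2*((-171 - 77)/(-707 + 680) + 100) = (-1)**2*(-248/(-27) + 100) = 1*(-248*(-1/27) + 100) = 1*(248/27 + 100) = 1*(2948/27) = 2948/27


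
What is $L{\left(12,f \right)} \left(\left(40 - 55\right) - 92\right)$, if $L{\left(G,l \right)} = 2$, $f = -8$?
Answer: $-214$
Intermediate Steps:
$L{\left(12,f \right)} \left(\left(40 - 55\right) - 92\right) = 2 \left(\left(40 - 55\right) - 92\right) = 2 \left(-15 - 92\right) = 2 \left(-107\right) = -214$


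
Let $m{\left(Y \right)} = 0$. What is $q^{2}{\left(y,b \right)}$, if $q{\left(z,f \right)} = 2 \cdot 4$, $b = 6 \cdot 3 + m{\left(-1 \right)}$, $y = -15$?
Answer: $64$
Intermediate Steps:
$b = 18$ ($b = 6 \cdot 3 + 0 = 18 + 0 = 18$)
$q{\left(z,f \right)} = 8$
$q^{2}{\left(y,b \right)} = 8^{2} = 64$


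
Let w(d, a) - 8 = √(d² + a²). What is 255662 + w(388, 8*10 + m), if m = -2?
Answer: 255670 + 2*√39157 ≈ 2.5607e+5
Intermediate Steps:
w(d, a) = 8 + √(a² + d²) (w(d, a) = 8 + √(d² + a²) = 8 + √(a² + d²))
255662 + w(388, 8*10 + m) = 255662 + (8 + √((8*10 - 2)² + 388²)) = 255662 + (8 + √((80 - 2)² + 150544)) = 255662 + (8 + √(78² + 150544)) = 255662 + (8 + √(6084 + 150544)) = 255662 + (8 + √156628) = 255662 + (8 + 2*√39157) = 255670 + 2*√39157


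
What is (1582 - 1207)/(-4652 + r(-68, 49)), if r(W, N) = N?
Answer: -375/4603 ≈ -0.081469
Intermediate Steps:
(1582 - 1207)/(-4652 + r(-68, 49)) = (1582 - 1207)/(-4652 + 49) = 375/(-4603) = 375*(-1/4603) = -375/4603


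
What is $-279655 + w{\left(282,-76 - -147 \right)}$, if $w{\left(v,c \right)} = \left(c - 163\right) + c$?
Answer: $-279676$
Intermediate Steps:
$w{\left(v,c \right)} = -163 + 2 c$ ($w{\left(v,c \right)} = \left(-163 + c\right) + c = -163 + 2 c$)
$-279655 + w{\left(282,-76 - -147 \right)} = -279655 - \left(163 - 2 \left(-76 - -147\right)\right) = -279655 - \left(163 - 2 \left(-76 + 147\right)\right) = -279655 + \left(-163 + 2 \cdot 71\right) = -279655 + \left(-163 + 142\right) = -279655 - 21 = -279676$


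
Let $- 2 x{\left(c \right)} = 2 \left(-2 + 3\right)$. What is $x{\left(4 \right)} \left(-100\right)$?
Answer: $100$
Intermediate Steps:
$x{\left(c \right)} = -1$ ($x{\left(c \right)} = - \frac{2 \left(-2 + 3\right)}{2} = - \frac{2 \cdot 1}{2} = \left(- \frac{1}{2}\right) 2 = -1$)
$x{\left(4 \right)} \left(-100\right) = \left(-1\right) \left(-100\right) = 100$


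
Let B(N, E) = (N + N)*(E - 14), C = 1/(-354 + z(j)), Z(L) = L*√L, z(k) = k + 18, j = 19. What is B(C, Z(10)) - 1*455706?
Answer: -144458774/317 - 20*√10/317 ≈ -4.5571e+5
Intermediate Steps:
z(k) = 18 + k
Z(L) = L^(3/2)
C = -1/317 (C = 1/(-354 + (18 + 19)) = 1/(-354 + 37) = 1/(-317) = -1/317 ≈ -0.0031546)
B(N, E) = 2*N*(-14 + E) (B(N, E) = (2*N)*(-14 + E) = 2*N*(-14 + E))
B(C, Z(10)) - 1*455706 = 2*(-1/317)*(-14 + 10^(3/2)) - 1*455706 = 2*(-1/317)*(-14 + 10*√10) - 455706 = (28/317 - 20*√10/317) - 455706 = -144458774/317 - 20*√10/317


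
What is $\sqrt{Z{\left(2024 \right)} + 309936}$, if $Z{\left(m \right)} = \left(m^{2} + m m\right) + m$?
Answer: $2 \sqrt{2126278} \approx 2916.4$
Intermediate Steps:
$Z{\left(m \right)} = m + 2 m^{2}$ ($Z{\left(m \right)} = \left(m^{2} + m^{2}\right) + m = 2 m^{2} + m = m + 2 m^{2}$)
$\sqrt{Z{\left(2024 \right)} + 309936} = \sqrt{2024 \left(1 + 2 \cdot 2024\right) + 309936} = \sqrt{2024 \left(1 + 4048\right) + 309936} = \sqrt{2024 \cdot 4049 + 309936} = \sqrt{8195176 + 309936} = \sqrt{8505112} = 2 \sqrt{2126278}$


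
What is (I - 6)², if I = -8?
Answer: 196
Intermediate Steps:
(I - 6)² = (-8 - 6)² = (-14)² = 196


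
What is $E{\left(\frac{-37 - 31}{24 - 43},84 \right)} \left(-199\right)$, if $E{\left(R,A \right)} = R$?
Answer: $- \frac{13532}{19} \approx -712.21$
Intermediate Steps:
$E{\left(\frac{-37 - 31}{24 - 43},84 \right)} \left(-199\right) = \frac{-37 - 31}{24 - 43} \left(-199\right) = - \frac{68}{-19} \left(-199\right) = \left(-68\right) \left(- \frac{1}{19}\right) \left(-199\right) = \frac{68}{19} \left(-199\right) = - \frac{13532}{19}$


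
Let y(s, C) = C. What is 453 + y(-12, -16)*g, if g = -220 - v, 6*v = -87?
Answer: 3741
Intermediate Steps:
v = -29/2 (v = (1/6)*(-87) = -29/2 ≈ -14.500)
g = -411/2 (g = -220 - 1*(-29/2) = -220 + 29/2 = -411/2 ≈ -205.50)
453 + y(-12, -16)*g = 453 - 16*(-411/2) = 453 + 3288 = 3741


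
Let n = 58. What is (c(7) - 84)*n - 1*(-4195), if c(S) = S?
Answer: -271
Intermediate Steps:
(c(7) - 84)*n - 1*(-4195) = (7 - 84)*58 - 1*(-4195) = -77*58 + 4195 = -4466 + 4195 = -271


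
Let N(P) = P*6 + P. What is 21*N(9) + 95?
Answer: 1418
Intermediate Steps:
N(P) = 7*P (N(P) = 6*P + P = 7*P)
21*N(9) + 95 = 21*(7*9) + 95 = 21*63 + 95 = 1323 + 95 = 1418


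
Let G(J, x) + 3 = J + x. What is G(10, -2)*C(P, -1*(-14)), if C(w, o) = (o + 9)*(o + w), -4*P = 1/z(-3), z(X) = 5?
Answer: 6417/4 ≈ 1604.3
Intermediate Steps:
P = -1/20 (P = -1/4/5 = -1/4*1/5 = -1/20 ≈ -0.050000)
C(w, o) = (9 + o)*(o + w)
G(J, x) = -3 + J + x (G(J, x) = -3 + (J + x) = -3 + J + x)
G(10, -2)*C(P, -1*(-14)) = (-3 + 10 - 2)*((-1*(-14))**2 + 9*(-1*(-14)) + 9*(-1/20) - 1*(-14)*(-1/20)) = 5*(14**2 + 9*14 - 9/20 + 14*(-1/20)) = 5*(196 + 126 - 9/20 - 7/10) = 5*(6417/20) = 6417/4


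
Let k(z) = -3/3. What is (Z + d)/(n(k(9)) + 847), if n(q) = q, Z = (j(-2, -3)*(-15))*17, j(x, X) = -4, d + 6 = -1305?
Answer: -97/282 ≈ -0.34397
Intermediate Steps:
d = -1311 (d = -6 - 1305 = -1311)
k(z) = -1 (k(z) = -3*⅓ = -1)
Z = 1020 (Z = -4*(-15)*17 = 60*17 = 1020)
(Z + d)/(n(k(9)) + 847) = (1020 - 1311)/(-1 + 847) = -291/846 = -291*1/846 = -97/282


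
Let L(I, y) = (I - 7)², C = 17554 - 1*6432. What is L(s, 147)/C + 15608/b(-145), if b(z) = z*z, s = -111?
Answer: 233172138/116920025 ≈ 1.9943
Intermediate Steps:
b(z) = z²
C = 11122 (C = 17554 - 6432 = 11122)
L(I, y) = (-7 + I)²
L(s, 147)/C + 15608/b(-145) = (-7 - 111)²/11122 + 15608/((-145)²) = (-118)²*(1/11122) + 15608/21025 = 13924*(1/11122) + 15608*(1/21025) = 6962/5561 + 15608/21025 = 233172138/116920025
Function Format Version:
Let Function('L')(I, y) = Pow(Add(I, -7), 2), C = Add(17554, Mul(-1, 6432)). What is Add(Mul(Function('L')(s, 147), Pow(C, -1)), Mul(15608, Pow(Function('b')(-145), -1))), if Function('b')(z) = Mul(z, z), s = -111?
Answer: Rational(233172138, 116920025) ≈ 1.9943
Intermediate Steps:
Function('b')(z) = Pow(z, 2)
C = 11122 (C = Add(17554, -6432) = 11122)
Function('L')(I, y) = Pow(Add(-7, I), 2)
Add(Mul(Function('L')(s, 147), Pow(C, -1)), Mul(15608, Pow(Function('b')(-145), -1))) = Add(Mul(Pow(Add(-7, -111), 2), Pow(11122, -1)), Mul(15608, Pow(Pow(-145, 2), -1))) = Add(Mul(Pow(-118, 2), Rational(1, 11122)), Mul(15608, Pow(21025, -1))) = Add(Mul(13924, Rational(1, 11122)), Mul(15608, Rational(1, 21025))) = Add(Rational(6962, 5561), Rational(15608, 21025)) = Rational(233172138, 116920025)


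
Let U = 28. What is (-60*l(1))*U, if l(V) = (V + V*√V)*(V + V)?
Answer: -6720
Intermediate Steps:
l(V) = 2*V*(V + V^(3/2)) (l(V) = (V + V^(3/2))*(2*V) = 2*V*(V + V^(3/2)))
(-60*l(1))*U = -60*(2*1² + 2*1^(5/2))*28 = -60*(2*1 + 2*1)*28 = -60*(2 + 2)*28 = -60*4*28 = -240*28 = -6720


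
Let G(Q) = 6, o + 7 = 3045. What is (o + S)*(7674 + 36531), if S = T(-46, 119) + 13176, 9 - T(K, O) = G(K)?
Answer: 716872485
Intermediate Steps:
o = 3038 (o = -7 + 3045 = 3038)
T(K, O) = 3 (T(K, O) = 9 - 1*6 = 9 - 6 = 3)
S = 13179 (S = 3 + 13176 = 13179)
(o + S)*(7674 + 36531) = (3038 + 13179)*(7674 + 36531) = 16217*44205 = 716872485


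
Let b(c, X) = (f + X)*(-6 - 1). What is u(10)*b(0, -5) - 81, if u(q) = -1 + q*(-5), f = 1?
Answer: -1509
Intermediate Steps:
b(c, X) = -7 - 7*X (b(c, X) = (1 + X)*(-6 - 1) = (1 + X)*(-7) = -7 - 7*X)
u(q) = -1 - 5*q
u(10)*b(0, -5) - 81 = (-1 - 5*10)*(-7 - 7*(-5)) - 81 = (-1 - 50)*(-7 + 35) - 81 = -51*28 - 81 = -1428 - 81 = -1509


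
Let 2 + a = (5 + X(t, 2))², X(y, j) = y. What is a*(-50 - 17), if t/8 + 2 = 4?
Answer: -29413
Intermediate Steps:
t = 16 (t = -16 + 8*4 = -16 + 32 = 16)
a = 439 (a = -2 + (5 + 16)² = -2 + 21² = -2 + 441 = 439)
a*(-50 - 17) = 439*(-50 - 17) = 439*(-67) = -29413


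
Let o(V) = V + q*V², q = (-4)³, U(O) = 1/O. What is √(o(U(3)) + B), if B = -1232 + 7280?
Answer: √54371/3 ≈ 77.725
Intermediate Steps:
q = -64
o(V) = V - 64*V²
B = 6048
√(o(U(3)) + B) = √((1 - 64/3)/3 + 6048) = √((⅓)*(-61/3) + 6048) = √(-61/9 + 6048) = √(54371/9) = √54371/3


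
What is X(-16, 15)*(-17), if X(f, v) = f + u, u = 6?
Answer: 170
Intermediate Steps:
X(f, v) = 6 + f (X(f, v) = f + 6 = 6 + f)
X(-16, 15)*(-17) = (6 - 16)*(-17) = -10*(-17) = 170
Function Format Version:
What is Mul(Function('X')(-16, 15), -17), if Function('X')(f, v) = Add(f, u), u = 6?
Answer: 170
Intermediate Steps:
Function('X')(f, v) = Add(6, f) (Function('X')(f, v) = Add(f, 6) = Add(6, f))
Mul(Function('X')(-16, 15), -17) = Mul(Add(6, -16), -17) = Mul(-10, -17) = 170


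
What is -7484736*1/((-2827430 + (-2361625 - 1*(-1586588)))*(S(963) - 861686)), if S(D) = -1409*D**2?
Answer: -7484736/4710314248405469 ≈ -1.5890e-9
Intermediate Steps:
-7484736*1/((-2827430 + (-2361625 - 1*(-1586588)))*(S(963) - 861686)) = -7484736*1/((-2827430 + (-2361625 - 1*(-1586588)))*(-1409*963**2 - 861686)) = -7484736*1/((-2827430 + (-2361625 + 1586588))*(-1409*927369 - 861686)) = -7484736*1/((-1306662921 - 861686)*(-2827430 - 775037)) = -7484736/((-3602467*(-1307524607))) = -7484736/4710314248405469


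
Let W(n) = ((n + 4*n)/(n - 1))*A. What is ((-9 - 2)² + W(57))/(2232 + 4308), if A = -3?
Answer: 5921/366240 ≈ 0.016167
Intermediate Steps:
W(n) = -15*n/(-1 + n) (W(n) = ((n + 4*n)/(n - 1))*(-3) = ((5*n)/(-1 + n))*(-3) = (5*n/(-1 + n))*(-3) = -15*n/(-1 + n))
((-9 - 2)² + W(57))/(2232 + 4308) = ((-9 - 2)² - 15*57/(-1 + 57))/(2232 + 4308) = ((-11)² - 15*57/56)/6540 = (121 - 15*57*1/56)*(1/6540) = (121 - 855/56)*(1/6540) = (5921/56)*(1/6540) = 5921/366240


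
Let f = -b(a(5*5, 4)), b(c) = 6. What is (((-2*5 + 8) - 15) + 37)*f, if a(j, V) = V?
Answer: -120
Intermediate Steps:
f = -6 (f = -1*6 = -6)
(((-2*5 + 8) - 15) + 37)*f = (((-2*5 + 8) - 15) + 37)*(-6) = (((-10 + 8) - 15) + 37)*(-6) = ((-2 - 15) + 37)*(-6) = (-17 + 37)*(-6) = 20*(-6) = -120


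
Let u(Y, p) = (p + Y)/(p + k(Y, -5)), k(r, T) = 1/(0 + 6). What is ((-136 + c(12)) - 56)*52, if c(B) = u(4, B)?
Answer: -723840/73 ≈ -9915.6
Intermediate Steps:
k(r, T) = 1/6
u(Y, p) = (Y + p)/(1/6 + p) (u(Y, p) = (p + Y)/(p + 1/6) = (Y + p)/(1/6 + p))
c(B) = 6*(4 + B)/(1 + 6*B)
((-136 + c(12)) - 56)*52 = ((-136 + 6*(4 + 12)/(1 + 6*12)) - 56)*52 = ((-136 + 6*16/(1 + 72)) - 56)*52 = ((-136 + 6*16/73) - 56)*52 = ((-136 + 6*(1/73)*16) - 56)*52 = ((-136 + 96/73) - 56)*52 = (-9832/73 - 56)*52 = -13920/73*52 = -723840/73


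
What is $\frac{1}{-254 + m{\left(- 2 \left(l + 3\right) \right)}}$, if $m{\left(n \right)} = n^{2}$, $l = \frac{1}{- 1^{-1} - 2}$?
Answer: $- \frac{9}{2030} \approx -0.0044335$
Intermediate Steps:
$l = - \frac{1}{3}$ ($l = \frac{1}{\left(-1\right) 1 - 2} = \frac{1}{-1 - 2} = \frac{1}{-3} = - \frac{1}{3} \approx -0.33333$)
$\frac{1}{-254 + m{\left(- 2 \left(l + 3\right) \right)}} = \frac{1}{-254 + \left(- 2 \left(- \frac{1}{3} + 3\right)\right)^{2}} = \frac{1}{-254 + \left(\left(-2\right) \frac{8}{3}\right)^{2}} = \frac{1}{-254 + \left(- \frac{16}{3}\right)^{2}} = \frac{1}{-254 + \frac{256}{9}} = \frac{1}{- \frac{2030}{9}} = - \frac{9}{2030}$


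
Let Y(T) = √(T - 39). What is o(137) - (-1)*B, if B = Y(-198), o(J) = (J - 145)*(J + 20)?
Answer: -1256 + I*√237 ≈ -1256.0 + 15.395*I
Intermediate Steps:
Y(T) = √(-39 + T)
o(J) = (-145 + J)*(20 + J)
B = I*√237 (B = √(-39 - 198) = √(-237) = I*√237 ≈ 15.395*I)
o(137) - (-1)*B = (-2900 + 137² - 125*137) - (-1)*I*√237 = (-2900 + 18769 - 17125) - (-1)*I*√237 = -1256 + I*√237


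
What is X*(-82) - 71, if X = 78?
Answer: -6467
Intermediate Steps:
X*(-82) - 71 = 78*(-82) - 71 = -6396 - 71 = -6467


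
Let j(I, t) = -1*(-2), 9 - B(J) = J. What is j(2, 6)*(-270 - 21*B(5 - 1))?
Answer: -750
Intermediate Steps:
B(J) = 9 - J
j(I, t) = 2
j(2, 6)*(-270 - 21*B(5 - 1)) = 2*(-270 - 21*(9 - (5 - 1))) = 2*(-270 - 21*(9 - 1*4)) = 2*(-270 - 21*(9 - 4)) = 2*(-270 - 21*5) = 2*(-270 - 105) = 2*(-375) = -750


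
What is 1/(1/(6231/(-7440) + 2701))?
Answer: 216013/80 ≈ 2700.2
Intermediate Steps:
1/(1/(6231/(-7440) + 2701)) = 1/(1/(6231*(-1/7440) + 2701)) = 1/(1/(-67/80 + 2701)) = 1/(1/(216013/80)) = 1/(80/216013) = 216013/80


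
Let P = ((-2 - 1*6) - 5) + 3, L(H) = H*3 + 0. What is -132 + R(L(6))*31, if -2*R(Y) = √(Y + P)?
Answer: -132 - 31*√2 ≈ -175.84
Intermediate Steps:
L(H) = 3*H (L(H) = 3*H + 0 = 3*H)
P = -10 (P = ((-2 - 6) - 5) + 3 = (-8 - 5) + 3 = -13 + 3 = -10)
R(Y) = -√(-10 + Y)/2 (R(Y) = -√(Y - 10)/2 = -√(-10 + Y)/2)
-132 + R(L(6))*31 = -132 - √(-10 + 3*6)/2*31 = -132 - √(-10 + 18)/2*31 = -132 - √2*31 = -132 - 31*√2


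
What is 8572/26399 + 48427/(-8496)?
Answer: -1205596661/224285904 ≈ -5.3753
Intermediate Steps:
8572/26399 + 48427/(-8496) = 8572*(1/26399) + 48427*(-1/8496) = 8572/26399 - 48427/8496 = -1205596661/224285904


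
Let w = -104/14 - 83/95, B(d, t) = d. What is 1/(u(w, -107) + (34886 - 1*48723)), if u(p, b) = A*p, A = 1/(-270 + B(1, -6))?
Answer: -178885/2475226224 ≈ -7.2270e-5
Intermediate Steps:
w = -5521/665 (w = -104*1/14 - 83*1/95 = -52/7 - 83/95 = -5521/665 ≈ -8.3023)
A = -1/269 (A = 1/(-270 + 1) = 1/(-269) = -1/269 ≈ -0.0037175)
u(p, b) = -p/269
1/(u(w, -107) + (34886 - 1*48723)) = 1/(-1/269*(-5521/665) + (34886 - 1*48723)) = 1/(5521/178885 + (34886 - 48723)) = 1/(5521/178885 - 13837) = 1/(-2475226224/178885) = -178885/2475226224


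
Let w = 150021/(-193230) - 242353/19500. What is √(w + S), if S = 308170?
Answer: √5401384085759253735/4186650 ≈ 555.12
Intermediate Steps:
w = -552836441/41866500 (w = 150021*(-1/193230) - 242353*1/19500 = -16669/21470 - 242353/19500 = -552836441/41866500 ≈ -13.205)
√(w + S) = √(-552836441/41866500 + 308170) = √(12901446468559/41866500) = √5401384085759253735/4186650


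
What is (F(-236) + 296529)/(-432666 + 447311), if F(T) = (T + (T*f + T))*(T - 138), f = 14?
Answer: 1708753/14645 ≈ 116.68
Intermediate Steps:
F(T) = 16*T*(-138 + T) (F(T) = (T + (T*14 + T))*(T - 138) = (T + (14*T + T))*(-138 + T) = (T + 15*T)*(-138 + T) = (16*T)*(-138 + T) = 16*T*(-138 + T))
(F(-236) + 296529)/(-432666 + 447311) = (16*(-236)*(-138 - 236) + 296529)/(-432666 + 447311) = (16*(-236)*(-374) + 296529)/14645 = (1412224 + 296529)*(1/14645) = 1708753*(1/14645) = 1708753/14645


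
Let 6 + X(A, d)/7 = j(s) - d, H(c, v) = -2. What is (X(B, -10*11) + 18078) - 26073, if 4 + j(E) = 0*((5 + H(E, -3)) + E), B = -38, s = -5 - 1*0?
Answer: -7295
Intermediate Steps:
s = -5 (s = -5 + 0 = -5)
j(E) = -4 (j(E) = -4 + 0*((5 - 2) + E) = -4 + 0*(3 + E) = -4 + 0 = -4)
X(A, d) = -70 - 7*d (X(A, d) = -42 + 7*(-4 - d) = -42 + (-28 - 7*d) = -70 - 7*d)
(X(B, -10*11) + 18078) - 26073 = ((-70 - (-70)*11) + 18078) - 26073 = ((-70 - 7*(-110)) + 18078) - 26073 = ((-70 + 770) + 18078) - 26073 = (700 + 18078) - 26073 = 18778 - 26073 = -7295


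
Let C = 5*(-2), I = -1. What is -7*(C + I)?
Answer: 77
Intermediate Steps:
C = -10
-7*(C + I) = -7*(-10 - 1) = -7*(-11) = 77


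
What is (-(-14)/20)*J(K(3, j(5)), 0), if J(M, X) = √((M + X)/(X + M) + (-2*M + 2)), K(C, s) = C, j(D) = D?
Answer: 7*I*√3/10 ≈ 1.2124*I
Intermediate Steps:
J(M, X) = √(3 - 2*M) (J(M, X) = √((M + X)/(M + X) + (2 - 2*M)) = √(1 + (2 - 2*M)) = √(3 - 2*M))
(-(-14)/20)*J(K(3, j(5)), 0) = (-(-14)/20)*√((3 + 0 - 2*(-1 + 3)*(3 + 0))/(3 + 0)) = (-(-14)/20)*√((3 + 0 - 2*2*3)/3) = (-7*(-⅒))*√((3 + 0 - 12)/3) = 7*√((⅓)*(-9))/10 = 7*√(-3)/10 = 7*(I*√3)/10 = 7*I*√3/10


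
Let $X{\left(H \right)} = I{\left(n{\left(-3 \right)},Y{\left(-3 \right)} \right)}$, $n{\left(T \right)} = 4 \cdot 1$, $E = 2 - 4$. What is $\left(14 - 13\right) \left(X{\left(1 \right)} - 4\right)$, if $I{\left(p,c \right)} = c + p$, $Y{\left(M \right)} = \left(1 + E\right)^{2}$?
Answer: $1$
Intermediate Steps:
$E = -2$
$Y{\left(M \right)} = 1$ ($Y{\left(M \right)} = \left(1 - 2\right)^{2} = \left(-1\right)^{2} = 1$)
$n{\left(T \right)} = 4$
$X{\left(H \right)} = 5$ ($X{\left(H \right)} = 1 + 4 = 5$)
$\left(14 - 13\right) \left(X{\left(1 \right)} - 4\right) = \left(14 - 13\right) \left(5 - 4\right) = 1 \left(5 - 4\right) = 1 \cdot 1 = 1$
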